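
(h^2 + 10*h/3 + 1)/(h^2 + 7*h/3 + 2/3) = (h + 3)/(h + 2)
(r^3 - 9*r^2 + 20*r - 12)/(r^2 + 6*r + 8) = (r^3 - 9*r^2 + 20*r - 12)/(r^2 + 6*r + 8)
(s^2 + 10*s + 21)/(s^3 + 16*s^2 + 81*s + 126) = 1/(s + 6)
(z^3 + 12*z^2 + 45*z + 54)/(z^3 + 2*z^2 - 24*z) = (z^2 + 6*z + 9)/(z*(z - 4))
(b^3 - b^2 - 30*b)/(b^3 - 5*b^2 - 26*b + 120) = b/(b - 4)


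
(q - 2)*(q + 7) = q^2 + 5*q - 14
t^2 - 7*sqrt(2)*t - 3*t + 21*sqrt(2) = (t - 3)*(t - 7*sqrt(2))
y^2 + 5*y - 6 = (y - 1)*(y + 6)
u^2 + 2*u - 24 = (u - 4)*(u + 6)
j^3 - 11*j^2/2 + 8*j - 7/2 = (j - 7/2)*(j - 1)^2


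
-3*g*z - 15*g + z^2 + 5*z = (-3*g + z)*(z + 5)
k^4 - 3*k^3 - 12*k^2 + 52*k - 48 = (k - 3)*(k - 2)^2*(k + 4)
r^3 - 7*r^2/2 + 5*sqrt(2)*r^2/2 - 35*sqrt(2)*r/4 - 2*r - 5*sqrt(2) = (r - 4)*(r + 1/2)*(r + 5*sqrt(2)/2)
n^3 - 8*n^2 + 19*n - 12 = (n - 4)*(n - 3)*(n - 1)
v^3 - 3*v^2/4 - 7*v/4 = v*(v - 7/4)*(v + 1)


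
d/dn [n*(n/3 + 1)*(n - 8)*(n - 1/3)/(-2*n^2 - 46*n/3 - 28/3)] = (-18*n^5 - 159*n^4 + 568*n^3 + 2285*n^2 + 1876*n - 336)/(6*(9*n^4 + 138*n^3 + 613*n^2 + 644*n + 196))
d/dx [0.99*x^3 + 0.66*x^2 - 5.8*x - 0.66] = 2.97*x^2 + 1.32*x - 5.8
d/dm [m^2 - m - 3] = 2*m - 1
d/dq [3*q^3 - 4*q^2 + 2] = q*(9*q - 8)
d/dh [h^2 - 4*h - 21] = 2*h - 4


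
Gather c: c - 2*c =-c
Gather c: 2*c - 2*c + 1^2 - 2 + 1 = 0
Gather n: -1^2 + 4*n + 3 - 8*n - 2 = -4*n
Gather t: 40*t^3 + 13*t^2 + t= 40*t^3 + 13*t^2 + t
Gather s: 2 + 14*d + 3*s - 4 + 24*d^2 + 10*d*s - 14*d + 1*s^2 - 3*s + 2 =24*d^2 + 10*d*s + s^2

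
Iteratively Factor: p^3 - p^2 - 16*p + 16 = (p + 4)*(p^2 - 5*p + 4) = (p - 4)*(p + 4)*(p - 1)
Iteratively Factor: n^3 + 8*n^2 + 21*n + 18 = (n + 3)*(n^2 + 5*n + 6) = (n + 3)^2*(n + 2)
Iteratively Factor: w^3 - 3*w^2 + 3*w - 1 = (w - 1)*(w^2 - 2*w + 1) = (w - 1)^2*(w - 1)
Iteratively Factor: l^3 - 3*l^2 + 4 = (l + 1)*(l^2 - 4*l + 4) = (l - 2)*(l + 1)*(l - 2)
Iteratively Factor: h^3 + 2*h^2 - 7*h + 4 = (h - 1)*(h^2 + 3*h - 4) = (h - 1)*(h + 4)*(h - 1)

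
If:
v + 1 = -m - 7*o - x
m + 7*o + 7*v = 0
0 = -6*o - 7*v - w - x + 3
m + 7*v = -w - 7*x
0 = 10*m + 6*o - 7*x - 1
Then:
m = -21/92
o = -9/184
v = 15/184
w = 595/184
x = -47/92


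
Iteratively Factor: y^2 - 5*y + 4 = (y - 4)*(y - 1)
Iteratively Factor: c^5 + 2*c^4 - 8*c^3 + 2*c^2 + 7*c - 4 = (c - 1)*(c^4 + 3*c^3 - 5*c^2 - 3*c + 4) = (c - 1)*(c + 4)*(c^3 - c^2 - c + 1) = (c - 1)*(c + 1)*(c + 4)*(c^2 - 2*c + 1) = (c - 1)^2*(c + 1)*(c + 4)*(c - 1)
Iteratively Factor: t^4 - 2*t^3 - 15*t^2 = (t - 5)*(t^3 + 3*t^2) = t*(t - 5)*(t^2 + 3*t) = t*(t - 5)*(t + 3)*(t)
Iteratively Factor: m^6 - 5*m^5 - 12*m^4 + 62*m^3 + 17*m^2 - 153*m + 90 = (m - 1)*(m^5 - 4*m^4 - 16*m^3 + 46*m^2 + 63*m - 90) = (m - 1)^2*(m^4 - 3*m^3 - 19*m^2 + 27*m + 90) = (m - 5)*(m - 1)^2*(m^3 + 2*m^2 - 9*m - 18) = (m - 5)*(m - 1)^2*(m + 2)*(m^2 - 9) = (m - 5)*(m - 1)^2*(m + 2)*(m + 3)*(m - 3)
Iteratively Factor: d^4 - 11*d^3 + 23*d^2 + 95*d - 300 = (d + 3)*(d^3 - 14*d^2 + 65*d - 100) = (d - 5)*(d + 3)*(d^2 - 9*d + 20) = (d - 5)^2*(d + 3)*(d - 4)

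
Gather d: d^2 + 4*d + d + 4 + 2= d^2 + 5*d + 6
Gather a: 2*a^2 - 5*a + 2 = 2*a^2 - 5*a + 2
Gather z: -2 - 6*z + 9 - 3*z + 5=12 - 9*z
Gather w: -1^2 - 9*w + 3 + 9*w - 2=0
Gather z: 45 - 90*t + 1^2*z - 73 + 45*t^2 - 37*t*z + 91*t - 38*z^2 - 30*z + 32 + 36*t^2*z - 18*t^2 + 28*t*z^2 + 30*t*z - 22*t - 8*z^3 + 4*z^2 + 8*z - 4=27*t^2 - 21*t - 8*z^3 + z^2*(28*t - 34) + z*(36*t^2 - 7*t - 21)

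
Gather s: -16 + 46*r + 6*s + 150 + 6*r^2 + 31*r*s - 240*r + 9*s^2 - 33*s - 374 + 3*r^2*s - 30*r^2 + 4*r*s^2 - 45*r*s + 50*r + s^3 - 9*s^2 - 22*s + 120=-24*r^2 + 4*r*s^2 - 144*r + s^3 + s*(3*r^2 - 14*r - 49) - 120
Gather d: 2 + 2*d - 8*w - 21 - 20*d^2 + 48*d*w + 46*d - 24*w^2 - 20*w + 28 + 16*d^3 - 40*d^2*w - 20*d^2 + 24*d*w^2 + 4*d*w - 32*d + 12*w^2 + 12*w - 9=16*d^3 + d^2*(-40*w - 40) + d*(24*w^2 + 52*w + 16) - 12*w^2 - 16*w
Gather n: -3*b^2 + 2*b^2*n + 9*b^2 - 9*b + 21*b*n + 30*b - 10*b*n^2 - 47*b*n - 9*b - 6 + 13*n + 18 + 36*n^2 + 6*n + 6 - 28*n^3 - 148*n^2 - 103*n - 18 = 6*b^2 + 12*b - 28*n^3 + n^2*(-10*b - 112) + n*(2*b^2 - 26*b - 84)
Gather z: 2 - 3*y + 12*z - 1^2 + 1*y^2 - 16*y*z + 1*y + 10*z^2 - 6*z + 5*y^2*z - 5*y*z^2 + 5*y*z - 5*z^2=y^2 - 2*y + z^2*(5 - 5*y) + z*(5*y^2 - 11*y + 6) + 1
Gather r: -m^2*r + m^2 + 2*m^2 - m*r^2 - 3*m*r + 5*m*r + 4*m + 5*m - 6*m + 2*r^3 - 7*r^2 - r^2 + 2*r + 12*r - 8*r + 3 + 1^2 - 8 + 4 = 3*m^2 + 3*m + 2*r^3 + r^2*(-m - 8) + r*(-m^2 + 2*m + 6)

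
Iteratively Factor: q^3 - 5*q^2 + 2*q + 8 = (q + 1)*(q^2 - 6*q + 8) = (q - 4)*(q + 1)*(q - 2)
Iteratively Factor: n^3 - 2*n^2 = (n)*(n^2 - 2*n) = n^2*(n - 2)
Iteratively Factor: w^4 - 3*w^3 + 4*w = (w + 1)*(w^3 - 4*w^2 + 4*w) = (w - 2)*(w + 1)*(w^2 - 2*w) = (w - 2)^2*(w + 1)*(w)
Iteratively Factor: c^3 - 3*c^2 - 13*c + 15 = (c + 3)*(c^2 - 6*c + 5) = (c - 5)*(c + 3)*(c - 1)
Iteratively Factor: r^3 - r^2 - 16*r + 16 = (r - 1)*(r^2 - 16) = (r - 1)*(r + 4)*(r - 4)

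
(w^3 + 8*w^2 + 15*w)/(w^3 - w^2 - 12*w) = (w + 5)/(w - 4)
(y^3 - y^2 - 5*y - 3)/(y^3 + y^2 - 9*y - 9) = (y + 1)/(y + 3)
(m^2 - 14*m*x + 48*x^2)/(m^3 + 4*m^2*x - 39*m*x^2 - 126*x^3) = (m - 8*x)/(m^2 + 10*m*x + 21*x^2)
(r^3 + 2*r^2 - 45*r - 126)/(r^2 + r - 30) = (r^2 - 4*r - 21)/(r - 5)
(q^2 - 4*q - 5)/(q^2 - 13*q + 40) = (q + 1)/(q - 8)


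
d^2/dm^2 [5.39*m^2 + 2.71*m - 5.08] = 10.7800000000000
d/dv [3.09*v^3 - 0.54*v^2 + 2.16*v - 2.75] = 9.27*v^2 - 1.08*v + 2.16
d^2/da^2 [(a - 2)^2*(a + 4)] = 6*a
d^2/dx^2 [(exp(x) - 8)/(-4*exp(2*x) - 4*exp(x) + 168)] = (-exp(4*x) + 33*exp(3*x) - 228*exp(2*x) + 1310*exp(x) - 1428)*exp(x)/(4*(exp(6*x) + 3*exp(5*x) - 123*exp(4*x) - 251*exp(3*x) + 5166*exp(2*x) + 5292*exp(x) - 74088))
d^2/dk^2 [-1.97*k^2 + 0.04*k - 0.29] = -3.94000000000000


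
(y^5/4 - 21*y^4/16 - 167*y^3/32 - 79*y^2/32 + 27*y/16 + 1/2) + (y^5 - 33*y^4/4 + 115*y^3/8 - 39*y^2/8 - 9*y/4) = 5*y^5/4 - 153*y^4/16 + 293*y^3/32 - 235*y^2/32 - 9*y/16 + 1/2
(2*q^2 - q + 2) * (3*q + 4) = 6*q^3 + 5*q^2 + 2*q + 8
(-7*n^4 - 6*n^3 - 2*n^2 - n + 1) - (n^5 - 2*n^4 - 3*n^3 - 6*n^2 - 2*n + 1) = -n^5 - 5*n^4 - 3*n^3 + 4*n^2 + n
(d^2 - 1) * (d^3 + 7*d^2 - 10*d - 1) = d^5 + 7*d^4 - 11*d^3 - 8*d^2 + 10*d + 1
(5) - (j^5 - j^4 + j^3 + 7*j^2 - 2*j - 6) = -j^5 + j^4 - j^3 - 7*j^2 + 2*j + 11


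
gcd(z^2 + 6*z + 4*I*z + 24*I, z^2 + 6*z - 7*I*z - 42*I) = z + 6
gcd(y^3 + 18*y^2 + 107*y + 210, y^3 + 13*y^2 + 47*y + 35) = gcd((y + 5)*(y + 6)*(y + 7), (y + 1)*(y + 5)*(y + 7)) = y^2 + 12*y + 35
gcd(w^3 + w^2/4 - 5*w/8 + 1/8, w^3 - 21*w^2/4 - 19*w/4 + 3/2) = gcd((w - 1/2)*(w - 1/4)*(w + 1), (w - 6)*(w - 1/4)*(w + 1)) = w^2 + 3*w/4 - 1/4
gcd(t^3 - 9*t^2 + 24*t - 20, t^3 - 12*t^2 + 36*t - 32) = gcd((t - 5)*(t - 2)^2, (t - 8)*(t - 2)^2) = t^2 - 4*t + 4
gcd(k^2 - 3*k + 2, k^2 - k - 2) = k - 2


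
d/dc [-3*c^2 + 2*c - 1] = 2 - 6*c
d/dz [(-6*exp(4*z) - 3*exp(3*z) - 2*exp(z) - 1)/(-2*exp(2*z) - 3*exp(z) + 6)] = (24*exp(5*z) + 60*exp(4*z) - 126*exp(3*z) - 58*exp(2*z) - 4*exp(z) - 15)*exp(z)/(4*exp(4*z) + 12*exp(3*z) - 15*exp(2*z) - 36*exp(z) + 36)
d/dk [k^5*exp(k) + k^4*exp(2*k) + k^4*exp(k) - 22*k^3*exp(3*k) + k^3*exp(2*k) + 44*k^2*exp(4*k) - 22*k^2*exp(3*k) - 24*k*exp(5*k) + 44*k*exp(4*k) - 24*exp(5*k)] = (k^5 + 2*k^4*exp(k) + 6*k^4 - 66*k^3*exp(2*k) + 6*k^3*exp(k) + 4*k^3 + 176*k^2*exp(3*k) - 132*k^2*exp(2*k) + 3*k^2*exp(k) - 120*k*exp(4*k) + 264*k*exp(3*k) - 44*k*exp(2*k) - 144*exp(4*k) + 44*exp(3*k))*exp(k)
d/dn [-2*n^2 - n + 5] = -4*n - 1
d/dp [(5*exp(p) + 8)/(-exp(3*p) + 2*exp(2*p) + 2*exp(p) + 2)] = (10*exp(3*p) + 14*exp(2*p) - 32*exp(p) - 6)*exp(p)/(exp(6*p) - 4*exp(5*p) + 4*exp(3*p) + 12*exp(2*p) + 8*exp(p) + 4)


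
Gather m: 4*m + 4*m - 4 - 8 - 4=8*m - 16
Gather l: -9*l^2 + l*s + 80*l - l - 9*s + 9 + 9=-9*l^2 + l*(s + 79) - 9*s + 18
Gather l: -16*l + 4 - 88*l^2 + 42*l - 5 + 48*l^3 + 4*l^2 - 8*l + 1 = 48*l^3 - 84*l^2 + 18*l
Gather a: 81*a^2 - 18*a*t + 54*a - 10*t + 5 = 81*a^2 + a*(54 - 18*t) - 10*t + 5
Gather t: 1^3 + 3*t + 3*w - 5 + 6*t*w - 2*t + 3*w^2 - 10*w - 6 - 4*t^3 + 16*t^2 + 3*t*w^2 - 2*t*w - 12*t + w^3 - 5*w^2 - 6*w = -4*t^3 + 16*t^2 + t*(3*w^2 + 4*w - 11) + w^3 - 2*w^2 - 13*w - 10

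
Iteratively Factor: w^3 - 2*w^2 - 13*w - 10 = (w + 2)*(w^2 - 4*w - 5) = (w + 1)*(w + 2)*(w - 5)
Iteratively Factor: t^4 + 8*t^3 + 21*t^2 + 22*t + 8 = (t + 1)*(t^3 + 7*t^2 + 14*t + 8) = (t + 1)*(t + 4)*(t^2 + 3*t + 2) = (t + 1)*(t + 2)*(t + 4)*(t + 1)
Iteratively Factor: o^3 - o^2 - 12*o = (o + 3)*(o^2 - 4*o) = o*(o + 3)*(o - 4)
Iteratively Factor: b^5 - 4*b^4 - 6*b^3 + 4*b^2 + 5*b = (b - 1)*(b^4 - 3*b^3 - 9*b^2 - 5*b) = (b - 1)*(b + 1)*(b^3 - 4*b^2 - 5*b) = (b - 5)*(b - 1)*(b + 1)*(b^2 + b) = b*(b - 5)*(b - 1)*(b + 1)*(b + 1)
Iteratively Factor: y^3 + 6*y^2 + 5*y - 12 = (y + 3)*(y^2 + 3*y - 4) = (y + 3)*(y + 4)*(y - 1)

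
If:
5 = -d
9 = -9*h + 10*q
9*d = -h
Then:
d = -5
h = 45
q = 207/5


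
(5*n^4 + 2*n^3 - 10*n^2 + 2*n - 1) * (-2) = -10*n^4 - 4*n^3 + 20*n^2 - 4*n + 2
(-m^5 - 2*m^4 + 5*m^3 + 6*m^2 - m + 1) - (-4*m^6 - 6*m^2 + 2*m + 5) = 4*m^6 - m^5 - 2*m^4 + 5*m^3 + 12*m^2 - 3*m - 4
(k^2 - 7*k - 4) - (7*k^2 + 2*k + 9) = -6*k^2 - 9*k - 13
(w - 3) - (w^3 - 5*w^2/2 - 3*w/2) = -w^3 + 5*w^2/2 + 5*w/2 - 3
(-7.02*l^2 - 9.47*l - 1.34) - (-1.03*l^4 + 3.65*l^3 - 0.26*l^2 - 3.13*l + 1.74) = 1.03*l^4 - 3.65*l^3 - 6.76*l^2 - 6.34*l - 3.08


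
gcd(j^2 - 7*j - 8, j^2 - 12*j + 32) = j - 8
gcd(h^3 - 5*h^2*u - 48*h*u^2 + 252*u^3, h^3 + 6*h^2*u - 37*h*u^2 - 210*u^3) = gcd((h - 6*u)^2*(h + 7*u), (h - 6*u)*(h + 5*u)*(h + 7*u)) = -h^2 - h*u + 42*u^2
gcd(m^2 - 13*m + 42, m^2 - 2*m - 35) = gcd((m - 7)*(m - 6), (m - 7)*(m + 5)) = m - 7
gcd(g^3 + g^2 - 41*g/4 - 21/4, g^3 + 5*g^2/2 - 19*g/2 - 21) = g^2 + g/2 - 21/2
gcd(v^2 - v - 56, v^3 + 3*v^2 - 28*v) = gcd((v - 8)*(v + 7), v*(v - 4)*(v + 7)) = v + 7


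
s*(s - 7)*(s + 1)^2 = s^4 - 5*s^3 - 13*s^2 - 7*s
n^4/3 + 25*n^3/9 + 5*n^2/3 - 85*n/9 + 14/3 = (n/3 + 1)*(n - 1)*(n - 2/3)*(n + 7)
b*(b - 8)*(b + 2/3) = b^3 - 22*b^2/3 - 16*b/3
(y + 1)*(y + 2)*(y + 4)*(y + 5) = y^4 + 12*y^3 + 49*y^2 + 78*y + 40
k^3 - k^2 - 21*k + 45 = (k - 3)^2*(k + 5)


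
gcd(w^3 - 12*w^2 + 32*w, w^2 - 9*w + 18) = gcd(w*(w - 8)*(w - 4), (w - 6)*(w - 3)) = 1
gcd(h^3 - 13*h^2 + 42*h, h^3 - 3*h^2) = h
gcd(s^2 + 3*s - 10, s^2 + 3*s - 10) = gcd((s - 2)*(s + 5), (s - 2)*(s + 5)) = s^2 + 3*s - 10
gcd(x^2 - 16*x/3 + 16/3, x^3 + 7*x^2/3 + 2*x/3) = 1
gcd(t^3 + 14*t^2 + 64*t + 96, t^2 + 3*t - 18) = t + 6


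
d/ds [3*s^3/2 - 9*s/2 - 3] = 9*s^2/2 - 9/2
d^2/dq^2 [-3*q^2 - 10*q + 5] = -6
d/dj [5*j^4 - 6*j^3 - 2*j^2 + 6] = 2*j*(10*j^2 - 9*j - 2)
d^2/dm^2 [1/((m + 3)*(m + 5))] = 2*((m + 3)^2 + (m + 3)*(m + 5) + (m + 5)^2)/((m + 3)^3*(m + 5)^3)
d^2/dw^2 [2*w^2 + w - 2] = 4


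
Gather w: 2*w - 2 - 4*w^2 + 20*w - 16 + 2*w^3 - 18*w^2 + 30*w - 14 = 2*w^3 - 22*w^2 + 52*w - 32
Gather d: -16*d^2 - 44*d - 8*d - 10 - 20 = -16*d^2 - 52*d - 30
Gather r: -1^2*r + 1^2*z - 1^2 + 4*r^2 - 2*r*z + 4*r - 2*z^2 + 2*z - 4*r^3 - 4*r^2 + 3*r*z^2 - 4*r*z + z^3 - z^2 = -4*r^3 + r*(3*z^2 - 6*z + 3) + z^3 - 3*z^2 + 3*z - 1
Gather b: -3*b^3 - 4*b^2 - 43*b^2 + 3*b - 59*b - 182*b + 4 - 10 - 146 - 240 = -3*b^3 - 47*b^2 - 238*b - 392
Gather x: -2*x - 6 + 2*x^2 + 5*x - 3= 2*x^2 + 3*x - 9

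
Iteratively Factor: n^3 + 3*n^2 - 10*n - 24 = (n + 4)*(n^2 - n - 6) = (n - 3)*(n + 4)*(n + 2)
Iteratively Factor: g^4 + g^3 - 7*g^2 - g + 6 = (g - 2)*(g^3 + 3*g^2 - g - 3) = (g - 2)*(g + 1)*(g^2 + 2*g - 3) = (g - 2)*(g + 1)*(g + 3)*(g - 1)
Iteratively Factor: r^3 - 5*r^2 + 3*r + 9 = (r + 1)*(r^2 - 6*r + 9) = (r - 3)*(r + 1)*(r - 3)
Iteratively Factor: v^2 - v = (v - 1)*(v)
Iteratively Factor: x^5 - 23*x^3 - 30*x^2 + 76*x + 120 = (x - 2)*(x^4 + 2*x^3 - 19*x^2 - 68*x - 60) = (x - 2)*(x + 2)*(x^3 - 19*x - 30) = (x - 2)*(x + 2)^2*(x^2 - 2*x - 15) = (x - 2)*(x + 2)^2*(x + 3)*(x - 5)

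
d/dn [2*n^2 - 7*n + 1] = 4*n - 7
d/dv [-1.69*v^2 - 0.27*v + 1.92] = -3.38*v - 0.27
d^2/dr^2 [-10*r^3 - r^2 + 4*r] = -60*r - 2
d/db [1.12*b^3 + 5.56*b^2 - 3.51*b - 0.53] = 3.36*b^2 + 11.12*b - 3.51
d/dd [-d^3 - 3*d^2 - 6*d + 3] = -3*d^2 - 6*d - 6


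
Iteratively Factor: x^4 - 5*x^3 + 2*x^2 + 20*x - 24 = (x - 3)*(x^3 - 2*x^2 - 4*x + 8) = (x - 3)*(x + 2)*(x^2 - 4*x + 4) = (x - 3)*(x - 2)*(x + 2)*(x - 2)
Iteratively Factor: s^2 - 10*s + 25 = (s - 5)*(s - 5)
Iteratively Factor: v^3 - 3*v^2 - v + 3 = (v - 3)*(v^2 - 1) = (v - 3)*(v - 1)*(v + 1)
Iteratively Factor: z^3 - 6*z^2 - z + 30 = (z - 3)*(z^2 - 3*z - 10) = (z - 5)*(z - 3)*(z + 2)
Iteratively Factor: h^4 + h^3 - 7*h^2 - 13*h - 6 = (h + 2)*(h^3 - h^2 - 5*h - 3) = (h + 1)*(h + 2)*(h^2 - 2*h - 3) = (h - 3)*(h + 1)*(h + 2)*(h + 1)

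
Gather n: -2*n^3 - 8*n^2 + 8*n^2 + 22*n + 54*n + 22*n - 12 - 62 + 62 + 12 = -2*n^3 + 98*n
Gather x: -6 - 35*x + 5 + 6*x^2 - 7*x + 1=6*x^2 - 42*x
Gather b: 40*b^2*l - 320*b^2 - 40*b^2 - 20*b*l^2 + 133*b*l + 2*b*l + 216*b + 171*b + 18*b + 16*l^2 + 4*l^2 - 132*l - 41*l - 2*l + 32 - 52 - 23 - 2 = b^2*(40*l - 360) + b*(-20*l^2 + 135*l + 405) + 20*l^2 - 175*l - 45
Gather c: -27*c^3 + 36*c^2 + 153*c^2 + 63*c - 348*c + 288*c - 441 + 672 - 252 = -27*c^3 + 189*c^2 + 3*c - 21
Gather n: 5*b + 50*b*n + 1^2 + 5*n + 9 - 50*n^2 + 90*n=5*b - 50*n^2 + n*(50*b + 95) + 10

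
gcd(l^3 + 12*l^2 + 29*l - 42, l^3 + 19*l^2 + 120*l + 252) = l^2 + 13*l + 42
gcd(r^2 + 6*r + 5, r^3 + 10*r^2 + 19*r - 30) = r + 5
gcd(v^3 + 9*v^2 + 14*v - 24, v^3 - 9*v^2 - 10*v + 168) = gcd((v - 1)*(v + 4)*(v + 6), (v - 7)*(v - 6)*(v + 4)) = v + 4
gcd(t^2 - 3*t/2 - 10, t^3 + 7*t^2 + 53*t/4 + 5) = t + 5/2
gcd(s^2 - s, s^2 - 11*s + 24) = 1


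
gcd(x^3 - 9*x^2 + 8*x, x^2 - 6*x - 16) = x - 8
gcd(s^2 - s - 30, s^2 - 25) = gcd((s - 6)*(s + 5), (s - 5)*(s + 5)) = s + 5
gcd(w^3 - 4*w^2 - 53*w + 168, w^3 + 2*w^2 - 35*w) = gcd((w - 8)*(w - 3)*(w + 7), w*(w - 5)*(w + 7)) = w + 7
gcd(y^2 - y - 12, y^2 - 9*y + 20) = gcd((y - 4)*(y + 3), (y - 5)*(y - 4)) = y - 4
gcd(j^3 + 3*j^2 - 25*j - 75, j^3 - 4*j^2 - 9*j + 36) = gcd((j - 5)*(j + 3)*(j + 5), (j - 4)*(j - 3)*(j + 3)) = j + 3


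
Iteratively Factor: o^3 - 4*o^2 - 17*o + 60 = (o - 3)*(o^2 - o - 20) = (o - 5)*(o - 3)*(o + 4)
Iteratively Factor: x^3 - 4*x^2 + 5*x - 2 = (x - 1)*(x^2 - 3*x + 2) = (x - 1)^2*(x - 2)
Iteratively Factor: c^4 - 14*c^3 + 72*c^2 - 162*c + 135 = (c - 5)*(c^3 - 9*c^2 + 27*c - 27) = (c - 5)*(c - 3)*(c^2 - 6*c + 9) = (c - 5)*(c - 3)^2*(c - 3)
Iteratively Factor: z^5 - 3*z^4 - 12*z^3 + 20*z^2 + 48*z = (z - 3)*(z^4 - 12*z^2 - 16*z) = (z - 3)*(z + 2)*(z^3 - 2*z^2 - 8*z) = z*(z - 3)*(z + 2)*(z^2 - 2*z - 8) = z*(z - 4)*(z - 3)*(z + 2)*(z + 2)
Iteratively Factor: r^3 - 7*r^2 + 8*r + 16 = (r - 4)*(r^2 - 3*r - 4) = (r - 4)*(r + 1)*(r - 4)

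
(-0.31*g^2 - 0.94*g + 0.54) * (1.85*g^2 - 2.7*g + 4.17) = -0.5735*g^4 - 0.902*g^3 + 2.2443*g^2 - 5.3778*g + 2.2518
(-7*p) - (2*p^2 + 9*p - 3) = -2*p^2 - 16*p + 3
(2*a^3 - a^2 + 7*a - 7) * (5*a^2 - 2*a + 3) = 10*a^5 - 9*a^4 + 43*a^3 - 52*a^2 + 35*a - 21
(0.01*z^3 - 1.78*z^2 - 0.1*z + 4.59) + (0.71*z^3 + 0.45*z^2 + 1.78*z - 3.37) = 0.72*z^3 - 1.33*z^2 + 1.68*z + 1.22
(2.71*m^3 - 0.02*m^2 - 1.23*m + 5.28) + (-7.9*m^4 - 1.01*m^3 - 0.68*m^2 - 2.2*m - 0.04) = -7.9*m^4 + 1.7*m^3 - 0.7*m^2 - 3.43*m + 5.24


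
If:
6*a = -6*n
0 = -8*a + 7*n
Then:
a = 0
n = 0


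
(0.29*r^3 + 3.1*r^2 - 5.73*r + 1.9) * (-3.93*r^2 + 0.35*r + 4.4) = -1.1397*r^5 - 12.0815*r^4 + 24.8799*r^3 + 4.1675*r^2 - 24.547*r + 8.36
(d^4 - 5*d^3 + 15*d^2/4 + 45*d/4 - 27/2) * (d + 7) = d^5 + 2*d^4 - 125*d^3/4 + 75*d^2/2 + 261*d/4 - 189/2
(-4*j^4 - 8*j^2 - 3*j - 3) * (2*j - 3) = -8*j^5 + 12*j^4 - 16*j^3 + 18*j^2 + 3*j + 9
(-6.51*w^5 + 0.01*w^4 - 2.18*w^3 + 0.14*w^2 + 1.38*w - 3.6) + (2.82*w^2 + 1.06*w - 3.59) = -6.51*w^5 + 0.01*w^4 - 2.18*w^3 + 2.96*w^2 + 2.44*w - 7.19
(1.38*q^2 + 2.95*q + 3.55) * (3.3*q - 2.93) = 4.554*q^3 + 5.6916*q^2 + 3.0715*q - 10.4015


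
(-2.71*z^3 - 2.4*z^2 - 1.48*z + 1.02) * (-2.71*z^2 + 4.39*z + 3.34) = 7.3441*z^5 - 5.3929*z^4 - 15.5766*z^3 - 17.2774*z^2 - 0.465400000000001*z + 3.4068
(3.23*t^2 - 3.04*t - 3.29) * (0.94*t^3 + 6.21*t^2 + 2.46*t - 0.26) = 3.0362*t^5 + 17.2007*t^4 - 14.0252*t^3 - 28.7491*t^2 - 7.303*t + 0.8554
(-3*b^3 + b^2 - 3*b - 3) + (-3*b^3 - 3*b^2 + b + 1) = -6*b^3 - 2*b^2 - 2*b - 2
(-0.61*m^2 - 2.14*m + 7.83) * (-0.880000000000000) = 0.5368*m^2 + 1.8832*m - 6.8904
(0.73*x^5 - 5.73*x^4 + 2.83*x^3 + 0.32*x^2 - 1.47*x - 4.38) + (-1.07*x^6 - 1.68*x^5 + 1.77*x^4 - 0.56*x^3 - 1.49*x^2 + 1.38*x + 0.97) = -1.07*x^6 - 0.95*x^5 - 3.96*x^4 + 2.27*x^3 - 1.17*x^2 - 0.0900000000000001*x - 3.41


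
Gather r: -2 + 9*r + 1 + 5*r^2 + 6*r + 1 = 5*r^2 + 15*r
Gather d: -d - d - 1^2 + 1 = -2*d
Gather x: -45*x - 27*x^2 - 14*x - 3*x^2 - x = -30*x^2 - 60*x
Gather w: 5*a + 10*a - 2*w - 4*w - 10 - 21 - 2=15*a - 6*w - 33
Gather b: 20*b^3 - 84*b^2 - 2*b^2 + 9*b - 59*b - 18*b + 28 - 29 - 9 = 20*b^3 - 86*b^2 - 68*b - 10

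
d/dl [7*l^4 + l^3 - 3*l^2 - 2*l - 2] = 28*l^3 + 3*l^2 - 6*l - 2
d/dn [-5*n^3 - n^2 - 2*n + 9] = -15*n^2 - 2*n - 2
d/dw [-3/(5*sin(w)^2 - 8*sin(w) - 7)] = 6*(5*sin(w) - 4)*cos(w)/(-5*sin(w)^2 + 8*sin(w) + 7)^2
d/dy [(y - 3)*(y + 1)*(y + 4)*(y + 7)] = 4*y^3 + 27*y^2 + 6*y - 89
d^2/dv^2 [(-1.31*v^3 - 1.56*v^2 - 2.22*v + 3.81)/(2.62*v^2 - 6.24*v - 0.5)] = (-1.4210854715202e-14*v^4 - 186.934904*v^3 + 120.135384*v^2 - 393.147768*v + 319.759512)/(17.984728*v^6 - 128.501568*v^5 + 295.752936*v^4 - 193.924224*v^3 - 56.4414*v^2 - 4.68*v - 0.125)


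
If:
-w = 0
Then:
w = 0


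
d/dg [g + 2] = 1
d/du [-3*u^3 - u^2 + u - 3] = -9*u^2 - 2*u + 1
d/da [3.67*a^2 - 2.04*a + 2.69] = 7.34*a - 2.04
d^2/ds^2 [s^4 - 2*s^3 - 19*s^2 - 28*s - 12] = 12*s^2 - 12*s - 38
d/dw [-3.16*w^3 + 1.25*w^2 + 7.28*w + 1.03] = -9.48*w^2 + 2.5*w + 7.28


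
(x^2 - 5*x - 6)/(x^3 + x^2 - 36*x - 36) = 1/(x + 6)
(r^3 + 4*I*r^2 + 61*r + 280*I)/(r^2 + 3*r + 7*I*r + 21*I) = (r^2 - 3*I*r + 40)/(r + 3)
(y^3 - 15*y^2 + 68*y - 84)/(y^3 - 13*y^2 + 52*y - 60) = (y - 7)/(y - 5)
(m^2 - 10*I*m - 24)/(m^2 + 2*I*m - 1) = (m^2 - 10*I*m - 24)/(m^2 + 2*I*m - 1)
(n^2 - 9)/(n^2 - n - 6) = (n + 3)/(n + 2)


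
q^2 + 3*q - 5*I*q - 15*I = (q + 3)*(q - 5*I)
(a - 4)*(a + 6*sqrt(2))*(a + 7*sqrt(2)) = a^3 - 4*a^2 + 13*sqrt(2)*a^2 - 52*sqrt(2)*a + 84*a - 336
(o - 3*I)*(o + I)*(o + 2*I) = o^3 + 7*o + 6*I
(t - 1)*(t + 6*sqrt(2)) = t^2 - t + 6*sqrt(2)*t - 6*sqrt(2)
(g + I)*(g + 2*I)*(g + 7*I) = g^3 + 10*I*g^2 - 23*g - 14*I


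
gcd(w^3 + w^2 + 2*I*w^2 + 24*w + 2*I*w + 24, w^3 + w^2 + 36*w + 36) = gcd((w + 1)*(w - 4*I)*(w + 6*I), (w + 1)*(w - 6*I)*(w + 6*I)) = w^2 + w*(1 + 6*I) + 6*I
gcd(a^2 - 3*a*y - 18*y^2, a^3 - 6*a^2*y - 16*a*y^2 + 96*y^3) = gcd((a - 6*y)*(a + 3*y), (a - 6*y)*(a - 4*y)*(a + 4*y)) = -a + 6*y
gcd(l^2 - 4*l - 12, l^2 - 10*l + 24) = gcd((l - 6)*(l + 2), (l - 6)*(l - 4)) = l - 6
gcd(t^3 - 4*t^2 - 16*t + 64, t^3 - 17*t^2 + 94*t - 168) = t - 4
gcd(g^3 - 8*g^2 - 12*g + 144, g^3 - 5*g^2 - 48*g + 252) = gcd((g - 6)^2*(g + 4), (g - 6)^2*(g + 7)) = g^2 - 12*g + 36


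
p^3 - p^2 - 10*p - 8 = (p - 4)*(p + 1)*(p + 2)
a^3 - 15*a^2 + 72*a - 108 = (a - 6)^2*(a - 3)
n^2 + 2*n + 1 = (n + 1)^2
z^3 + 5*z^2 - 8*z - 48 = (z - 3)*(z + 4)^2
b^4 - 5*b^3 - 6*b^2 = b^2*(b - 6)*(b + 1)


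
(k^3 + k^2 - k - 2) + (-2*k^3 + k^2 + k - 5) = -k^3 + 2*k^2 - 7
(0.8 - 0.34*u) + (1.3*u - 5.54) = 0.96*u - 4.74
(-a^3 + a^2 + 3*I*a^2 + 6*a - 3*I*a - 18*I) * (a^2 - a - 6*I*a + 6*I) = -a^5 + 2*a^4 + 9*I*a^4 + 23*a^3 - 18*I*a^3 - 42*a^2 - 45*I*a^2 - 90*a + 54*I*a + 108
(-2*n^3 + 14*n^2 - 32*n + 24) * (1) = -2*n^3 + 14*n^2 - 32*n + 24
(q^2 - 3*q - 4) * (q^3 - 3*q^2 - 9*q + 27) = q^5 - 6*q^4 - 4*q^3 + 66*q^2 - 45*q - 108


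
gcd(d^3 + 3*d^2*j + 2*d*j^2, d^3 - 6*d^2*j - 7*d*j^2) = d^2 + d*j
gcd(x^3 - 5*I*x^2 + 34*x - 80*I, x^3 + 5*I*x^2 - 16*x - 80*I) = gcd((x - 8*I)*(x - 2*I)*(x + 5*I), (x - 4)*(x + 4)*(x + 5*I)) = x + 5*I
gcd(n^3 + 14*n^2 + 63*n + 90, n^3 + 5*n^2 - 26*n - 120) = n + 6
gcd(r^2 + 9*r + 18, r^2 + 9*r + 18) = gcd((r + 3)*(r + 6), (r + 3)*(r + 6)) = r^2 + 9*r + 18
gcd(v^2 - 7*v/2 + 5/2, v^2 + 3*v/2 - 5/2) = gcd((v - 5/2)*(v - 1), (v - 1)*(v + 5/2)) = v - 1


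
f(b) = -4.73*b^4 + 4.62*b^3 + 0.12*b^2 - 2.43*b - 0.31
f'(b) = -18.92*b^3 + 13.86*b^2 + 0.24*b - 2.43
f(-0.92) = -4.96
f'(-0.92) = 23.81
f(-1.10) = -10.57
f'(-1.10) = 39.26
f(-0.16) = 0.06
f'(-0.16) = -2.04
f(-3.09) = -559.18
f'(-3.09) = 687.37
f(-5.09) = -3769.00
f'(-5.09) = 2850.46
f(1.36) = -7.95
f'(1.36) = -24.06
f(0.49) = -1.20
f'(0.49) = -1.21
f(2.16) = -61.40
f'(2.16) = -127.92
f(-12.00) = -106018.51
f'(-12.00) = 34684.29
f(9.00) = -27678.01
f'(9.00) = -12670.29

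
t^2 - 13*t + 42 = (t - 7)*(t - 6)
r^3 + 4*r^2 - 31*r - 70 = (r - 5)*(r + 2)*(r + 7)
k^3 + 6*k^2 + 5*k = k*(k + 1)*(k + 5)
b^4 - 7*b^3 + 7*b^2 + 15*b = b*(b - 5)*(b - 3)*(b + 1)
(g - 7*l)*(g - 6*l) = g^2 - 13*g*l + 42*l^2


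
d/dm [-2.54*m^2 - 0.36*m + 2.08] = -5.08*m - 0.36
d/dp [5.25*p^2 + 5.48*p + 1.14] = 10.5*p + 5.48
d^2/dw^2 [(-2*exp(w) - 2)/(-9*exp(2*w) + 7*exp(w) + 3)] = (162*exp(4*w) + 774*exp(3*w) - 54*exp(2*w) + 272*exp(w) - 24)*exp(w)/(729*exp(6*w) - 1701*exp(5*w) + 594*exp(4*w) + 791*exp(3*w) - 198*exp(2*w) - 189*exp(w) - 27)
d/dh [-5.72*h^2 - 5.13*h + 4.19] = -11.44*h - 5.13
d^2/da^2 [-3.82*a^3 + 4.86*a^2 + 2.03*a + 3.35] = 9.72 - 22.92*a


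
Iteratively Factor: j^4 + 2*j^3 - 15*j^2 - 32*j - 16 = (j - 4)*(j^3 + 6*j^2 + 9*j + 4) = (j - 4)*(j + 1)*(j^2 + 5*j + 4) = (j - 4)*(j + 1)^2*(j + 4)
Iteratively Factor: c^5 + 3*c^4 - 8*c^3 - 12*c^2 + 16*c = (c + 2)*(c^4 + c^3 - 10*c^2 + 8*c) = (c - 2)*(c + 2)*(c^3 + 3*c^2 - 4*c) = (c - 2)*(c - 1)*(c + 2)*(c^2 + 4*c) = (c - 2)*(c - 1)*(c + 2)*(c + 4)*(c)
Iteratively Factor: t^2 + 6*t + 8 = (t + 2)*(t + 4)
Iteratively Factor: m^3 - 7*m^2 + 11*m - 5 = (m - 1)*(m^2 - 6*m + 5) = (m - 5)*(m - 1)*(m - 1)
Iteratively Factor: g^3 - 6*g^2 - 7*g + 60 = (g + 3)*(g^2 - 9*g + 20) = (g - 5)*(g + 3)*(g - 4)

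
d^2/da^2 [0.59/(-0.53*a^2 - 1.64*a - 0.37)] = (0.331462*a^2 + 1.025656*a - 0.59*(1.06*a + 1.64)*(2.12*a + 3.28) + 0.231398)/(0.53*a^2 + 1.64*a + 0.37)^3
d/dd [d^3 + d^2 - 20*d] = 3*d^2 + 2*d - 20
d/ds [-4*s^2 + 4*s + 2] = 4 - 8*s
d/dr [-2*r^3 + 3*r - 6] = 3 - 6*r^2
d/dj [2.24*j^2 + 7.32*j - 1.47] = 4.48*j + 7.32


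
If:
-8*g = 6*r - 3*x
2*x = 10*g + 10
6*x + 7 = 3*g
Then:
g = -37/27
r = 73/81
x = -50/27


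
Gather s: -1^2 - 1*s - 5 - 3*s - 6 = -4*s - 12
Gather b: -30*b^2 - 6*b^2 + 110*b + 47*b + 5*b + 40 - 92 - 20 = -36*b^2 + 162*b - 72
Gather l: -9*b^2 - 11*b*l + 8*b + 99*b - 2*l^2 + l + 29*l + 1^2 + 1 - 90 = -9*b^2 + 107*b - 2*l^2 + l*(30 - 11*b) - 88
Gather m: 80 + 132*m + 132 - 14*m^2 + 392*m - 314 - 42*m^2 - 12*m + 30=-56*m^2 + 512*m - 72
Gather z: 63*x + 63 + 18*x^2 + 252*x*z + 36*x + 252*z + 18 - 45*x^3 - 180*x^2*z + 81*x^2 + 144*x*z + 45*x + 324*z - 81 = -45*x^3 + 99*x^2 + 144*x + z*(-180*x^2 + 396*x + 576)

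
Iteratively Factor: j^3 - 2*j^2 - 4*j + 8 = (j - 2)*(j^2 - 4) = (j - 2)*(j + 2)*(j - 2)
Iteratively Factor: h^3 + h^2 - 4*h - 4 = (h + 2)*(h^2 - h - 2) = (h - 2)*(h + 2)*(h + 1)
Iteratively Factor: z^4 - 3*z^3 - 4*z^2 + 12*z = (z - 3)*(z^3 - 4*z) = (z - 3)*(z + 2)*(z^2 - 2*z) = z*(z - 3)*(z + 2)*(z - 2)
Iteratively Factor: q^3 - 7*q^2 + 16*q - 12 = (q - 2)*(q^2 - 5*q + 6) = (q - 2)^2*(q - 3)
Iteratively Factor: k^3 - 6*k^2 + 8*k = (k)*(k^2 - 6*k + 8) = k*(k - 2)*(k - 4)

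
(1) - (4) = -3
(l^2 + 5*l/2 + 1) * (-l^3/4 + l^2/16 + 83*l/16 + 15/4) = -l^5/4 - 9*l^4/16 + 163*l^3/32 + 537*l^2/32 + 233*l/16 + 15/4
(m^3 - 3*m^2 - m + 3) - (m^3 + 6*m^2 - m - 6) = 9 - 9*m^2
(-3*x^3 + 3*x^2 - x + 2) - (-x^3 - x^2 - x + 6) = -2*x^3 + 4*x^2 - 4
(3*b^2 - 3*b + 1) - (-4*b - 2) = 3*b^2 + b + 3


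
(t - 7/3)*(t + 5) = t^2 + 8*t/3 - 35/3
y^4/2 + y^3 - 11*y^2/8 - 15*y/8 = y*(y/2 + 1/2)*(y - 3/2)*(y + 5/2)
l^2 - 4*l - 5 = (l - 5)*(l + 1)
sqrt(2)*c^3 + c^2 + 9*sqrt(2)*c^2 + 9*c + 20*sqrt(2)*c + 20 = (c + 4)*(c + 5)*(sqrt(2)*c + 1)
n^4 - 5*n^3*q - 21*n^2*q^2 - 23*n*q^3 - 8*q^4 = (n - 8*q)*(n + q)^3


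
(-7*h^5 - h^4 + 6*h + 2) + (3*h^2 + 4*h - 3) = -7*h^5 - h^4 + 3*h^2 + 10*h - 1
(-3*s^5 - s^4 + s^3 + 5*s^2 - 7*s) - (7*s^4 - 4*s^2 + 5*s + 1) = -3*s^5 - 8*s^4 + s^3 + 9*s^2 - 12*s - 1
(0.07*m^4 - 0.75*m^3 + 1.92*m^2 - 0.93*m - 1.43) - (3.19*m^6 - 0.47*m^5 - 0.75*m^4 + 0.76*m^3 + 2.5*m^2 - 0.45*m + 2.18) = -3.19*m^6 + 0.47*m^5 + 0.82*m^4 - 1.51*m^3 - 0.58*m^2 - 0.48*m - 3.61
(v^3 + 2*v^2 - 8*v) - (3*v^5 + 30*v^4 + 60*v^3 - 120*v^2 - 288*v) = -3*v^5 - 30*v^4 - 59*v^3 + 122*v^2 + 280*v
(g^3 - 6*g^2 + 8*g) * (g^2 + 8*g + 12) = g^5 + 2*g^4 - 28*g^3 - 8*g^2 + 96*g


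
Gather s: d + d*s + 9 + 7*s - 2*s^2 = d - 2*s^2 + s*(d + 7) + 9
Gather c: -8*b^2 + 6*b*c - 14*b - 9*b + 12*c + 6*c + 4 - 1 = -8*b^2 - 23*b + c*(6*b + 18) + 3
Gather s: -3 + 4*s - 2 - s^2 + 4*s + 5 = -s^2 + 8*s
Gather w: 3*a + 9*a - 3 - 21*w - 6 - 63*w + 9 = 12*a - 84*w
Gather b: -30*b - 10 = -30*b - 10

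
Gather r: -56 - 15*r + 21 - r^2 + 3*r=-r^2 - 12*r - 35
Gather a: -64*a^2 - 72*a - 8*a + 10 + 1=-64*a^2 - 80*a + 11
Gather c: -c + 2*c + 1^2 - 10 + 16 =c + 7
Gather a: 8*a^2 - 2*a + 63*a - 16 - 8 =8*a^2 + 61*a - 24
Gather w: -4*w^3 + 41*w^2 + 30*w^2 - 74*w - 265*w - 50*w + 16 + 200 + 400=-4*w^3 + 71*w^2 - 389*w + 616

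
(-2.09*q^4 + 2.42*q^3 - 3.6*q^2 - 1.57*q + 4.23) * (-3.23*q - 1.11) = 6.7507*q^5 - 5.4967*q^4 + 8.9418*q^3 + 9.0671*q^2 - 11.9202*q - 4.6953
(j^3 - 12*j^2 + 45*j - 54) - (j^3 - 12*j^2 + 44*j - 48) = j - 6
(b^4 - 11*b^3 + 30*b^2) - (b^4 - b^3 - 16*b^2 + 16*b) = -10*b^3 + 46*b^2 - 16*b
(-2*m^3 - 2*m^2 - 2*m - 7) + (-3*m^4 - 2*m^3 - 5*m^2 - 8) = -3*m^4 - 4*m^3 - 7*m^2 - 2*m - 15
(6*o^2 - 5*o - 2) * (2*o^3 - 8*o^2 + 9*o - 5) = 12*o^5 - 58*o^4 + 90*o^3 - 59*o^2 + 7*o + 10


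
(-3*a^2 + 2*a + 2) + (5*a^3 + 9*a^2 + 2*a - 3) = 5*a^3 + 6*a^2 + 4*a - 1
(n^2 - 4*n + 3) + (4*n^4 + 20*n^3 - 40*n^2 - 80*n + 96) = 4*n^4 + 20*n^3 - 39*n^2 - 84*n + 99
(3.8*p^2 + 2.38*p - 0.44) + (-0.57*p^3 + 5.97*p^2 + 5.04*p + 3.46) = -0.57*p^3 + 9.77*p^2 + 7.42*p + 3.02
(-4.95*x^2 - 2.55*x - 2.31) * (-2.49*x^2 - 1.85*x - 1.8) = 12.3255*x^4 + 15.507*x^3 + 19.3794*x^2 + 8.8635*x + 4.158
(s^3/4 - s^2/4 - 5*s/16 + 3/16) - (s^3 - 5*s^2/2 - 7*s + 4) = -3*s^3/4 + 9*s^2/4 + 107*s/16 - 61/16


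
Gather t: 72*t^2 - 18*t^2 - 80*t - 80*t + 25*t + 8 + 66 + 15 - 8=54*t^2 - 135*t + 81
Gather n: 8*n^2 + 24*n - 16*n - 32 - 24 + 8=8*n^2 + 8*n - 48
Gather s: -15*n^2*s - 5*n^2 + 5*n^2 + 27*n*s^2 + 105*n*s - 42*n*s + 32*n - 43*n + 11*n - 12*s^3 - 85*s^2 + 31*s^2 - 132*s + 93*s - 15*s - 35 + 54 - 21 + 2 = -12*s^3 + s^2*(27*n - 54) + s*(-15*n^2 + 63*n - 54)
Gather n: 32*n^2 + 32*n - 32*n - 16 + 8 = 32*n^2 - 8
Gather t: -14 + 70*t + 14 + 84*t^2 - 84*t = 84*t^2 - 14*t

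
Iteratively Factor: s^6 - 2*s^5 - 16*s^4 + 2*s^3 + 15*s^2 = (s + 3)*(s^5 - 5*s^4 - s^3 + 5*s^2) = s*(s + 3)*(s^4 - 5*s^3 - s^2 + 5*s) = s*(s - 5)*(s + 3)*(s^3 - s) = s*(s - 5)*(s + 1)*(s + 3)*(s^2 - s) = s*(s - 5)*(s - 1)*(s + 1)*(s + 3)*(s)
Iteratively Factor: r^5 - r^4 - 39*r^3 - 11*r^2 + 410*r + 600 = (r - 5)*(r^4 + 4*r^3 - 19*r^2 - 106*r - 120) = (r - 5)*(r + 4)*(r^3 - 19*r - 30) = (r - 5)*(r + 3)*(r + 4)*(r^2 - 3*r - 10) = (r - 5)^2*(r + 3)*(r + 4)*(r + 2)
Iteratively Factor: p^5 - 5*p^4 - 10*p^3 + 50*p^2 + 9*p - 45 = (p - 5)*(p^4 - 10*p^2 + 9) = (p - 5)*(p - 3)*(p^3 + 3*p^2 - p - 3) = (p - 5)*(p - 3)*(p + 1)*(p^2 + 2*p - 3) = (p - 5)*(p - 3)*(p - 1)*(p + 1)*(p + 3)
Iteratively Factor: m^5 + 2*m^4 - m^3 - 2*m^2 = (m)*(m^4 + 2*m^3 - m^2 - 2*m) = m*(m + 1)*(m^3 + m^2 - 2*m) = m*(m + 1)*(m + 2)*(m^2 - m) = m*(m - 1)*(m + 1)*(m + 2)*(m)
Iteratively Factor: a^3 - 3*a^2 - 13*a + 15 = (a + 3)*(a^2 - 6*a + 5) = (a - 1)*(a + 3)*(a - 5)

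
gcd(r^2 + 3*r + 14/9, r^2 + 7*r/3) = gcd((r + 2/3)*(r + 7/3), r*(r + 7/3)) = r + 7/3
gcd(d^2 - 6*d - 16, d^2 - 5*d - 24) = d - 8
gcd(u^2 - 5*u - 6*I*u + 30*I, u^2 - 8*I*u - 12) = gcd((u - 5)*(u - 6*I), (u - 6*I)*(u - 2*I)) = u - 6*I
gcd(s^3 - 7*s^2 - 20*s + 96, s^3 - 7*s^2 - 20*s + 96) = s^3 - 7*s^2 - 20*s + 96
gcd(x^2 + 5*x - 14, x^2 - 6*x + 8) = x - 2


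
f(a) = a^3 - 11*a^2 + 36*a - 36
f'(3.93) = -4.13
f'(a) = 3*a^2 - 22*a + 36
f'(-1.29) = 69.37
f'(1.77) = 6.46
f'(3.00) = -3.00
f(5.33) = -5.20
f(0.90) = -11.78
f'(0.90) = 18.63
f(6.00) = 0.00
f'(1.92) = 4.82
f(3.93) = -3.72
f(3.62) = -2.39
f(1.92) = -0.35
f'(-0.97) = 60.16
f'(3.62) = -4.33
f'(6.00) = 12.00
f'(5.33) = 3.97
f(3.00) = 0.00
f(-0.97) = -82.18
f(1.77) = -1.20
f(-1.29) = -102.89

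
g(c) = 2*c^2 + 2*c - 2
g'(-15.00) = -58.00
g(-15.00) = 418.00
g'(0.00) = 2.00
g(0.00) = -2.00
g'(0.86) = 5.44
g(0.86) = 1.20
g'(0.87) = 5.48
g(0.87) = 1.25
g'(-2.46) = -7.84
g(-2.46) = 5.18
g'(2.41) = 11.64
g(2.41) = 14.44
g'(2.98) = 13.92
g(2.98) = 21.72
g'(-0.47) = 0.12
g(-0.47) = -2.50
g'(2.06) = 10.24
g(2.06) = 10.61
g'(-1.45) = -3.80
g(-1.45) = -0.70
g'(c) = 4*c + 2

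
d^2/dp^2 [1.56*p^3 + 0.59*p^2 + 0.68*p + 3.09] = 9.36*p + 1.18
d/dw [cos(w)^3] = -3*sin(w)*cos(w)^2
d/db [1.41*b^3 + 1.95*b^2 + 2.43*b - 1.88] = 4.23*b^2 + 3.9*b + 2.43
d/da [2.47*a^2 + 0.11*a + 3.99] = 4.94*a + 0.11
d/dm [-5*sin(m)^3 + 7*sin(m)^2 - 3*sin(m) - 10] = (-15*sin(m)^2 + 14*sin(m) - 3)*cos(m)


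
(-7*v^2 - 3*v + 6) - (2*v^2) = -9*v^2 - 3*v + 6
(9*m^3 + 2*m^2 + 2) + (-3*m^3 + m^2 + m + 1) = 6*m^3 + 3*m^2 + m + 3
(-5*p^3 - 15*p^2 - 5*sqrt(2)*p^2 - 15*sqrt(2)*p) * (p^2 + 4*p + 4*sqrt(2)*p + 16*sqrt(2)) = -5*p^5 - 25*sqrt(2)*p^4 - 35*p^4 - 175*sqrt(2)*p^3 - 100*p^3 - 300*sqrt(2)*p^2 - 280*p^2 - 480*p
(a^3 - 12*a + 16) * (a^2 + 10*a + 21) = a^5 + 10*a^4 + 9*a^3 - 104*a^2 - 92*a + 336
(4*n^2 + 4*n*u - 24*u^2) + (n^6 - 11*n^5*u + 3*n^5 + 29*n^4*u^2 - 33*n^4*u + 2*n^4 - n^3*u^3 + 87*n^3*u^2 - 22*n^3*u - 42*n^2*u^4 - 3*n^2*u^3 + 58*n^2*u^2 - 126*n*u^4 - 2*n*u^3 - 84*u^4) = n^6 - 11*n^5*u + 3*n^5 + 29*n^4*u^2 - 33*n^4*u + 2*n^4 - n^3*u^3 + 87*n^3*u^2 - 22*n^3*u - 42*n^2*u^4 - 3*n^2*u^3 + 58*n^2*u^2 + 4*n^2 - 126*n*u^4 - 2*n*u^3 + 4*n*u - 84*u^4 - 24*u^2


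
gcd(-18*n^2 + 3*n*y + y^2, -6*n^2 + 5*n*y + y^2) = 6*n + y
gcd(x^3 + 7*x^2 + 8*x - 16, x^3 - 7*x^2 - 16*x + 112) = x + 4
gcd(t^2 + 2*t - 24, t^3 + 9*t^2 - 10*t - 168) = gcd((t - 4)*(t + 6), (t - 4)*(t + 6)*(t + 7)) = t^2 + 2*t - 24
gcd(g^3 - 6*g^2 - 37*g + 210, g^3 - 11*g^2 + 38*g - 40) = g - 5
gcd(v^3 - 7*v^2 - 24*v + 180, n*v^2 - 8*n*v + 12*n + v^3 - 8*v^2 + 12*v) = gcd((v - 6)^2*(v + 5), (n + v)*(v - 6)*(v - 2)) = v - 6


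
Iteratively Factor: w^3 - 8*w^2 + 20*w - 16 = (w - 2)*(w^2 - 6*w + 8) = (w - 2)^2*(w - 4)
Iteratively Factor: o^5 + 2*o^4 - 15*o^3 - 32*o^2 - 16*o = (o + 4)*(o^4 - 2*o^3 - 7*o^2 - 4*o) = o*(o + 4)*(o^3 - 2*o^2 - 7*o - 4) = o*(o - 4)*(o + 4)*(o^2 + 2*o + 1) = o*(o - 4)*(o + 1)*(o + 4)*(o + 1)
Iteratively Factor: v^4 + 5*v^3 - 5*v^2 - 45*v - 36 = (v + 1)*(v^3 + 4*v^2 - 9*v - 36) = (v + 1)*(v + 4)*(v^2 - 9) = (v - 3)*(v + 1)*(v + 4)*(v + 3)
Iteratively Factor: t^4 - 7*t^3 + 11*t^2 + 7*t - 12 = (t - 1)*(t^3 - 6*t^2 + 5*t + 12) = (t - 1)*(t + 1)*(t^2 - 7*t + 12) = (t - 3)*(t - 1)*(t + 1)*(t - 4)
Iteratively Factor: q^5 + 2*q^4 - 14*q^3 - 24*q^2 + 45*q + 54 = (q + 3)*(q^4 - q^3 - 11*q^2 + 9*q + 18) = (q + 1)*(q + 3)*(q^3 - 2*q^2 - 9*q + 18) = (q + 1)*(q + 3)^2*(q^2 - 5*q + 6) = (q - 2)*(q + 1)*(q + 3)^2*(q - 3)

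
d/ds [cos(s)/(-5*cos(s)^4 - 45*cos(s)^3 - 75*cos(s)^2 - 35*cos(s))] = -3*(cos(s) + 5)*sin(s)/(5*(cos(s) + 1)^3*(cos(s) + 7)^2)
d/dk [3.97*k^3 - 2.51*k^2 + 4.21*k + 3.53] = 11.91*k^2 - 5.02*k + 4.21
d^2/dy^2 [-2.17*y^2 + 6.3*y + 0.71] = -4.34000000000000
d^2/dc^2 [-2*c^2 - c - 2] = -4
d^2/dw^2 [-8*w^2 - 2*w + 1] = -16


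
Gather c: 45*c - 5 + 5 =45*c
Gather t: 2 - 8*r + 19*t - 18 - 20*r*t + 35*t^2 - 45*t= -8*r + 35*t^2 + t*(-20*r - 26) - 16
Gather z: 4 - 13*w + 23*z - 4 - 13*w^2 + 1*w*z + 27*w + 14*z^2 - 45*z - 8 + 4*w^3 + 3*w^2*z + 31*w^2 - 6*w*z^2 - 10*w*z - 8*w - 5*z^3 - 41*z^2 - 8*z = 4*w^3 + 18*w^2 + 6*w - 5*z^3 + z^2*(-6*w - 27) + z*(3*w^2 - 9*w - 30) - 8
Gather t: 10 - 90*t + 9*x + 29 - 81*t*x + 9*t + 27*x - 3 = t*(-81*x - 81) + 36*x + 36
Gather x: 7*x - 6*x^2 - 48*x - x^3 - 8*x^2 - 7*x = -x^3 - 14*x^2 - 48*x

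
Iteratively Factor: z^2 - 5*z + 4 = (z - 1)*(z - 4)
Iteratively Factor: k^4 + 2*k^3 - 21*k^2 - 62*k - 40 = (k + 2)*(k^3 - 21*k - 20) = (k + 2)*(k + 4)*(k^2 - 4*k - 5) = (k + 1)*(k + 2)*(k + 4)*(k - 5)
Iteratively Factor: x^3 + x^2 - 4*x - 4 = (x - 2)*(x^2 + 3*x + 2) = (x - 2)*(x + 1)*(x + 2)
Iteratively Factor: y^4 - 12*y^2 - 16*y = (y - 4)*(y^3 + 4*y^2 + 4*y) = y*(y - 4)*(y^2 + 4*y + 4) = y*(y - 4)*(y + 2)*(y + 2)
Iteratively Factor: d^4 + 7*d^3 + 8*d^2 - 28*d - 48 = (d + 3)*(d^3 + 4*d^2 - 4*d - 16) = (d + 2)*(d + 3)*(d^2 + 2*d - 8) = (d + 2)*(d + 3)*(d + 4)*(d - 2)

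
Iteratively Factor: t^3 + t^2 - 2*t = (t - 1)*(t^2 + 2*t) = t*(t - 1)*(t + 2)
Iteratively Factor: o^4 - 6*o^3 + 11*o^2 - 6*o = (o - 3)*(o^3 - 3*o^2 + 2*o) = (o - 3)*(o - 2)*(o^2 - o) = o*(o - 3)*(o - 2)*(o - 1)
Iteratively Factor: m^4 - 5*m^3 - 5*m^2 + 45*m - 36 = (m - 4)*(m^3 - m^2 - 9*m + 9) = (m - 4)*(m + 3)*(m^2 - 4*m + 3) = (m - 4)*(m - 3)*(m + 3)*(m - 1)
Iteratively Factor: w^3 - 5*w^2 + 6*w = (w - 3)*(w^2 - 2*w) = (w - 3)*(w - 2)*(w)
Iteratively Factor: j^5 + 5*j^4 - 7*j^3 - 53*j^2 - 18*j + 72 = (j - 3)*(j^4 + 8*j^3 + 17*j^2 - 2*j - 24) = (j - 3)*(j + 4)*(j^3 + 4*j^2 + j - 6) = (j - 3)*(j + 2)*(j + 4)*(j^2 + 2*j - 3) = (j - 3)*(j + 2)*(j + 3)*(j + 4)*(j - 1)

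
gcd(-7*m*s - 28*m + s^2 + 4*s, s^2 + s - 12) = s + 4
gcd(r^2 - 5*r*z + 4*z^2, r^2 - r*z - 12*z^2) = -r + 4*z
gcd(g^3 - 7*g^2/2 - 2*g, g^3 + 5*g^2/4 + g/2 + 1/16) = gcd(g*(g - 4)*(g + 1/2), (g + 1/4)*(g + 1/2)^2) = g + 1/2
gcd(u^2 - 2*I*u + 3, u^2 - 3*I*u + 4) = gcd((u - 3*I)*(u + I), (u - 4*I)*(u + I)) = u + I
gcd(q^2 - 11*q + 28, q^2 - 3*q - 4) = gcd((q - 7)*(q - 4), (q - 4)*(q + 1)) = q - 4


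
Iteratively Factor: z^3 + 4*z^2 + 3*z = (z + 1)*(z^2 + 3*z) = (z + 1)*(z + 3)*(z)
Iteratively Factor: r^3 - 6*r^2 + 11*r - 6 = (r - 2)*(r^2 - 4*r + 3) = (r - 3)*(r - 2)*(r - 1)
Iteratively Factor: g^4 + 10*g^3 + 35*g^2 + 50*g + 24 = (g + 3)*(g^3 + 7*g^2 + 14*g + 8) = (g + 2)*(g + 3)*(g^2 + 5*g + 4) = (g + 1)*(g + 2)*(g + 3)*(g + 4)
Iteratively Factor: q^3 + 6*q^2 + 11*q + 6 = (q + 1)*(q^2 + 5*q + 6) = (q + 1)*(q + 2)*(q + 3)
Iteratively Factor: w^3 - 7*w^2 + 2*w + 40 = (w - 4)*(w^2 - 3*w - 10) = (w - 4)*(w + 2)*(w - 5)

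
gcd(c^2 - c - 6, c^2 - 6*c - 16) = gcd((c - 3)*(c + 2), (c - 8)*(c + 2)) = c + 2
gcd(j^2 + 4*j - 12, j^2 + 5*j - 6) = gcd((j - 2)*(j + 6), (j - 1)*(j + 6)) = j + 6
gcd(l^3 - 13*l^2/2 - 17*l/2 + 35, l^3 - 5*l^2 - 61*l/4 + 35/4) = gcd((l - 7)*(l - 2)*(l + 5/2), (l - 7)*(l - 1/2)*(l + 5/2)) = l^2 - 9*l/2 - 35/2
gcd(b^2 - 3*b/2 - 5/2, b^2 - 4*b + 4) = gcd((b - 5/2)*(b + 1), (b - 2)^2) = 1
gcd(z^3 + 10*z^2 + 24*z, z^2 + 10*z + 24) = z^2 + 10*z + 24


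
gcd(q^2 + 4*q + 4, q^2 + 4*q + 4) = q^2 + 4*q + 4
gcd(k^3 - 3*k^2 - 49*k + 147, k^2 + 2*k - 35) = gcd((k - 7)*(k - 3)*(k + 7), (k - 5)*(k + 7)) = k + 7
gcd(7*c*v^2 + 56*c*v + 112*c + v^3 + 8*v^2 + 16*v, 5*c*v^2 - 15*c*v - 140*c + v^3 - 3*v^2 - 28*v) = v + 4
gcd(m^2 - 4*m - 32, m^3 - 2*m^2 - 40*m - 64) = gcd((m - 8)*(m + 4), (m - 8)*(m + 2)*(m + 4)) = m^2 - 4*m - 32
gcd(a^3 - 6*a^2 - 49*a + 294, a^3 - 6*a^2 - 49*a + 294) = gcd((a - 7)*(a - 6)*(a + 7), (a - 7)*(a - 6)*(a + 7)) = a^3 - 6*a^2 - 49*a + 294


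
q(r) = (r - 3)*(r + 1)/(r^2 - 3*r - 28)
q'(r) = (3 - 2*r)*(r - 3)*(r + 1)/(r^2 - 3*r - 28)^2 + (r - 3)/(r^2 - 3*r - 28) + (r + 1)/(r^2 - 3*r - 28) = (-r^2 - 50*r + 47)/(r^4 - 6*r^3 - 47*r^2 + 168*r + 784)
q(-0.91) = 0.01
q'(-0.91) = 0.15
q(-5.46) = 2.07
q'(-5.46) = 0.88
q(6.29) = -3.28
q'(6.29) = -5.75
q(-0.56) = 0.06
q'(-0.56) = 0.11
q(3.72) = -0.13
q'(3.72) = -0.24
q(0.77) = 0.13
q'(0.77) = 0.01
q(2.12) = 0.09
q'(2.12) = -0.07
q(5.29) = -0.91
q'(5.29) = -0.97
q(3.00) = 0.00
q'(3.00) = -0.14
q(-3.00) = -1.20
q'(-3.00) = 1.88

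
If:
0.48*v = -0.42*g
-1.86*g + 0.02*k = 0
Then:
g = -1.14285714285714*v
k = -106.285714285714*v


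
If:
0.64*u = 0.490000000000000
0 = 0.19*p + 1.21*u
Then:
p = -4.88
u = 0.77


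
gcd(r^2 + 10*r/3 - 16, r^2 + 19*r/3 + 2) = r + 6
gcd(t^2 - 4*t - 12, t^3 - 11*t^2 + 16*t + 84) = t^2 - 4*t - 12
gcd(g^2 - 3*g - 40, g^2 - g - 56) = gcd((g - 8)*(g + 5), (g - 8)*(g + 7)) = g - 8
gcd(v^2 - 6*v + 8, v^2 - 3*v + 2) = v - 2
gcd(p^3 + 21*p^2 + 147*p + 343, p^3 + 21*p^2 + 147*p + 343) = p^3 + 21*p^2 + 147*p + 343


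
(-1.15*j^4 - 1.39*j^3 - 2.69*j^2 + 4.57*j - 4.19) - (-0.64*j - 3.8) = -1.15*j^4 - 1.39*j^3 - 2.69*j^2 + 5.21*j - 0.390000000000001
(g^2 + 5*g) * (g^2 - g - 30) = g^4 + 4*g^3 - 35*g^2 - 150*g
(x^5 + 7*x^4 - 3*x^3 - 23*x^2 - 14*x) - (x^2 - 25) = x^5 + 7*x^4 - 3*x^3 - 24*x^2 - 14*x + 25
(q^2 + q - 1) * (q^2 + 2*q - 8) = q^4 + 3*q^3 - 7*q^2 - 10*q + 8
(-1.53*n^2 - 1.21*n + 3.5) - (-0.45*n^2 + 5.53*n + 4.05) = -1.08*n^2 - 6.74*n - 0.55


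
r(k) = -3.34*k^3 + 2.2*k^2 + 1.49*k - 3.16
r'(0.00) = 1.49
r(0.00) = -3.16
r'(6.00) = -332.83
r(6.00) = -636.46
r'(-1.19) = -17.94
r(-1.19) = 3.81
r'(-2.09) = -51.47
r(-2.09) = 33.83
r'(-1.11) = -15.74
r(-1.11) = 2.46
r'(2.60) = -54.81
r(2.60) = -43.12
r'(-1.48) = -26.97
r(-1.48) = 10.28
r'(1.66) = -18.82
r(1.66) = -9.90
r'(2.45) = -47.88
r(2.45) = -35.42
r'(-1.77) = -37.69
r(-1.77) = 19.62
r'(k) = -10.02*k^2 + 4.4*k + 1.49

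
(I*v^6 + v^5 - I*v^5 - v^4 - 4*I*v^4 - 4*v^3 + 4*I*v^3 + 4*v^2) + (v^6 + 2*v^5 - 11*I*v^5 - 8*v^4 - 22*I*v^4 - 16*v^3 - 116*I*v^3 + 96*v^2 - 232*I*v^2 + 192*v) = v^6 + I*v^6 + 3*v^5 - 12*I*v^5 - 9*v^4 - 26*I*v^4 - 20*v^3 - 112*I*v^3 + 100*v^2 - 232*I*v^2 + 192*v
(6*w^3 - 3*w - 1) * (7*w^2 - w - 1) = 42*w^5 - 6*w^4 - 27*w^3 - 4*w^2 + 4*w + 1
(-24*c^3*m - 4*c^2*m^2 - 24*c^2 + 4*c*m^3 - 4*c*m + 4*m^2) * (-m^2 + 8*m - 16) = 24*c^3*m^3 - 192*c^3*m^2 + 384*c^3*m + 4*c^2*m^4 - 32*c^2*m^3 + 88*c^2*m^2 - 192*c^2*m + 384*c^2 - 4*c*m^5 + 32*c*m^4 - 60*c*m^3 - 32*c*m^2 + 64*c*m - 4*m^4 + 32*m^3 - 64*m^2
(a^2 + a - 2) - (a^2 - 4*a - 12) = 5*a + 10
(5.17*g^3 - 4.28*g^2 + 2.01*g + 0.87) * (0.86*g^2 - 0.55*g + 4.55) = 4.4462*g^5 - 6.5243*g^4 + 27.6061*g^3 - 19.8313*g^2 + 8.667*g + 3.9585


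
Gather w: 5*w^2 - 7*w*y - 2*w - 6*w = 5*w^2 + w*(-7*y - 8)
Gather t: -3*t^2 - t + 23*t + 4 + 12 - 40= -3*t^2 + 22*t - 24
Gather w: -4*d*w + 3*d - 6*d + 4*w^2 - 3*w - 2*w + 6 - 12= -3*d + 4*w^2 + w*(-4*d - 5) - 6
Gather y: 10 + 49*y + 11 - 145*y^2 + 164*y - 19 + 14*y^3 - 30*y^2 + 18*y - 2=14*y^3 - 175*y^2 + 231*y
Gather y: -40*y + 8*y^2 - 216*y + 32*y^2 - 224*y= 40*y^2 - 480*y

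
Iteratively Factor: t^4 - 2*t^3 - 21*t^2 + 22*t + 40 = (t + 4)*(t^3 - 6*t^2 + 3*t + 10) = (t + 1)*(t + 4)*(t^2 - 7*t + 10) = (t - 5)*(t + 1)*(t + 4)*(t - 2)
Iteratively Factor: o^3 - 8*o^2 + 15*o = (o - 5)*(o^2 - 3*o) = o*(o - 5)*(o - 3)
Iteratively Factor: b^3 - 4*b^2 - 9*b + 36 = (b - 3)*(b^2 - b - 12) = (b - 4)*(b - 3)*(b + 3)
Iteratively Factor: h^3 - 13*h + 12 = (h + 4)*(h^2 - 4*h + 3) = (h - 3)*(h + 4)*(h - 1)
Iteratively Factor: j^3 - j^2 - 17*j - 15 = (j - 5)*(j^2 + 4*j + 3) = (j - 5)*(j + 1)*(j + 3)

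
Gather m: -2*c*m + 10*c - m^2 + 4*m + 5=10*c - m^2 + m*(4 - 2*c) + 5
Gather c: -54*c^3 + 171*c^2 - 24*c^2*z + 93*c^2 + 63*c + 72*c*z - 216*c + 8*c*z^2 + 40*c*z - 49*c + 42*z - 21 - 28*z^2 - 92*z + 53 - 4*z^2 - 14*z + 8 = -54*c^3 + c^2*(264 - 24*z) + c*(8*z^2 + 112*z - 202) - 32*z^2 - 64*z + 40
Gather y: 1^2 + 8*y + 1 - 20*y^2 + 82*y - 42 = -20*y^2 + 90*y - 40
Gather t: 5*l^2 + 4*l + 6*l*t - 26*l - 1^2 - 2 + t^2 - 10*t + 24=5*l^2 - 22*l + t^2 + t*(6*l - 10) + 21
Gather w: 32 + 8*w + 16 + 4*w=12*w + 48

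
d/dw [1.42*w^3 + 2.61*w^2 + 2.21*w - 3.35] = 4.26*w^2 + 5.22*w + 2.21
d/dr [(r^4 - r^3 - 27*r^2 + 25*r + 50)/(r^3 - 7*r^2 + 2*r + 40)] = (r^4 - 4*r^3 - 25*r^2 - 44*r + 36)/(r^4 - 4*r^3 - 12*r^2 + 32*r + 64)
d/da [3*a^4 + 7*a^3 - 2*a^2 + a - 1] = 12*a^3 + 21*a^2 - 4*a + 1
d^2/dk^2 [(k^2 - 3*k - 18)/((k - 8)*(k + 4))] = 2*(k^3 + 42*k^2 - 72*k + 544)/(k^6 - 12*k^5 - 48*k^4 + 704*k^3 + 1536*k^2 - 12288*k - 32768)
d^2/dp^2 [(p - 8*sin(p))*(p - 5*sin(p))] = 13*p*sin(p) - 160*sin(p)^2 - 26*cos(p) + 82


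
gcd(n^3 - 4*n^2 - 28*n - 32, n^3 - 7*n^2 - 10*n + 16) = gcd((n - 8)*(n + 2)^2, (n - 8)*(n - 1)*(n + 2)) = n^2 - 6*n - 16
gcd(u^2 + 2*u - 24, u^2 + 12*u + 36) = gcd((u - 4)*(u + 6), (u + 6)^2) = u + 6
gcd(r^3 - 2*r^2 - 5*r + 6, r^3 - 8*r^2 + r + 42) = r^2 - r - 6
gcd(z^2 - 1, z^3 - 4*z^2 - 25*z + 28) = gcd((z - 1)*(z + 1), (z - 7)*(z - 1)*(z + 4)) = z - 1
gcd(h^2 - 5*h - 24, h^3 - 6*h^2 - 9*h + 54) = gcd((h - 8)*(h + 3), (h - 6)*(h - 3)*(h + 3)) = h + 3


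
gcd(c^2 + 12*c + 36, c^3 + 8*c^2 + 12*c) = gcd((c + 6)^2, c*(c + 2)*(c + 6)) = c + 6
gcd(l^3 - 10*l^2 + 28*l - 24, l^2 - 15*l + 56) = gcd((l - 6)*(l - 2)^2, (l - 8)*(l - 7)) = 1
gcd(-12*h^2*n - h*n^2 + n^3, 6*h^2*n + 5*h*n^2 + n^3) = 3*h*n + n^2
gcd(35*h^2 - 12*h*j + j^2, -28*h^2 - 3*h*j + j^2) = 7*h - j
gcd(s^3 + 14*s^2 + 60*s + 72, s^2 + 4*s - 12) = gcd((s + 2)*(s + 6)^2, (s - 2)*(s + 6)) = s + 6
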